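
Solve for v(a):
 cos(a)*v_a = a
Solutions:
 v(a) = C1 + Integral(a/cos(a), a)


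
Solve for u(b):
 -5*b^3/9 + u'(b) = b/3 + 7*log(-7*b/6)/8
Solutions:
 u(b) = C1 + 5*b^4/36 + b^2/6 + 7*b*log(-b)/8 + 7*b*(-log(6) - 1 + log(7))/8


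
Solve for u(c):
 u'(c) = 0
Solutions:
 u(c) = C1


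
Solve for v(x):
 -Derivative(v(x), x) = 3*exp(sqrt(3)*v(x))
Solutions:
 v(x) = sqrt(3)*(2*log(1/(C1 + 3*x)) - log(3))/6


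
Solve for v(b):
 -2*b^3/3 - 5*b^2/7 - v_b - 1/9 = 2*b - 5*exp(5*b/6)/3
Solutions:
 v(b) = C1 - b^4/6 - 5*b^3/21 - b^2 - b/9 + 2*exp(5*b/6)


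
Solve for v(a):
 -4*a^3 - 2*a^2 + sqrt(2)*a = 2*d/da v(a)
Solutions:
 v(a) = C1 - a^4/2 - a^3/3 + sqrt(2)*a^2/4


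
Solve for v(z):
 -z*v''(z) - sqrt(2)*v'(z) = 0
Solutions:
 v(z) = C1 + C2*z^(1 - sqrt(2))


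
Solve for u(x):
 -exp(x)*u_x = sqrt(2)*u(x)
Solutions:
 u(x) = C1*exp(sqrt(2)*exp(-x))


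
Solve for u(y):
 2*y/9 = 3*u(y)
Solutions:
 u(y) = 2*y/27


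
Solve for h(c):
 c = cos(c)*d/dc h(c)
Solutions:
 h(c) = C1 + Integral(c/cos(c), c)


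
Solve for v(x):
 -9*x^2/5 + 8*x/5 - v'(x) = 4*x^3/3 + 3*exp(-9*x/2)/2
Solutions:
 v(x) = C1 - x^4/3 - 3*x^3/5 + 4*x^2/5 + exp(-9*x/2)/3


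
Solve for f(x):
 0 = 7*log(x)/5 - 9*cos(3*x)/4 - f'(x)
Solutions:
 f(x) = C1 + 7*x*log(x)/5 - 7*x/5 - 3*sin(3*x)/4


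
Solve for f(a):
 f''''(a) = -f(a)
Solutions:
 f(a) = (C1*sin(sqrt(2)*a/2) + C2*cos(sqrt(2)*a/2))*exp(-sqrt(2)*a/2) + (C3*sin(sqrt(2)*a/2) + C4*cos(sqrt(2)*a/2))*exp(sqrt(2)*a/2)


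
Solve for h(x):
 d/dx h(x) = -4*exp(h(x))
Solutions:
 h(x) = log(1/(C1 + 4*x))


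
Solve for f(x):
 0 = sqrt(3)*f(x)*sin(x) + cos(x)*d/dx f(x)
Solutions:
 f(x) = C1*cos(x)^(sqrt(3))


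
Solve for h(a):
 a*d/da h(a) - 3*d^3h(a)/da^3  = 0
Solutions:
 h(a) = C1 + Integral(C2*airyai(3^(2/3)*a/3) + C3*airybi(3^(2/3)*a/3), a)


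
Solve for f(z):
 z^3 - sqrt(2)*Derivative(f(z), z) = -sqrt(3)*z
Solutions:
 f(z) = C1 + sqrt(2)*z^4/8 + sqrt(6)*z^2/4


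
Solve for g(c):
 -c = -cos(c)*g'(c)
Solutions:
 g(c) = C1 + Integral(c/cos(c), c)


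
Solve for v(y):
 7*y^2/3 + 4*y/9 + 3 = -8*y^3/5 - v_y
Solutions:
 v(y) = C1 - 2*y^4/5 - 7*y^3/9 - 2*y^2/9 - 3*y


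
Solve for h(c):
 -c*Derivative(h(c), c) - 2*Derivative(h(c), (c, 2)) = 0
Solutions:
 h(c) = C1 + C2*erf(c/2)


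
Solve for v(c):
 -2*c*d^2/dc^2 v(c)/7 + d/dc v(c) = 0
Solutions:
 v(c) = C1 + C2*c^(9/2)


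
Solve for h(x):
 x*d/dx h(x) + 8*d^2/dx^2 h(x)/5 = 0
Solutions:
 h(x) = C1 + C2*erf(sqrt(5)*x/4)


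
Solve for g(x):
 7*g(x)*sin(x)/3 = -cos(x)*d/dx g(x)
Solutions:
 g(x) = C1*cos(x)^(7/3)


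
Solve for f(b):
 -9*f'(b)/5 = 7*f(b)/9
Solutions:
 f(b) = C1*exp(-35*b/81)


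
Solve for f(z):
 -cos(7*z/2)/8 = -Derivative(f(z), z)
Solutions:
 f(z) = C1 + sin(7*z/2)/28


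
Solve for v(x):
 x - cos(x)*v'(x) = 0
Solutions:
 v(x) = C1 + Integral(x/cos(x), x)


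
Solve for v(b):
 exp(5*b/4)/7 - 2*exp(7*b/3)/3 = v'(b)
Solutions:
 v(b) = C1 + 4*exp(5*b/4)/35 - 2*exp(7*b/3)/7


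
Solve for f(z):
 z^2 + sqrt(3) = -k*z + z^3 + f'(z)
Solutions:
 f(z) = C1 + k*z^2/2 - z^4/4 + z^3/3 + sqrt(3)*z


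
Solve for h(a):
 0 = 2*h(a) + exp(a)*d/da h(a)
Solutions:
 h(a) = C1*exp(2*exp(-a))


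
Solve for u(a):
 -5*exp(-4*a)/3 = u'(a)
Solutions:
 u(a) = C1 + 5*exp(-4*a)/12


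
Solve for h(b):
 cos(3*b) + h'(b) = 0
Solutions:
 h(b) = C1 - sin(3*b)/3


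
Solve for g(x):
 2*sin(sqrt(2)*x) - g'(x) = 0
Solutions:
 g(x) = C1 - sqrt(2)*cos(sqrt(2)*x)


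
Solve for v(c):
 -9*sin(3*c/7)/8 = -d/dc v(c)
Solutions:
 v(c) = C1 - 21*cos(3*c/7)/8


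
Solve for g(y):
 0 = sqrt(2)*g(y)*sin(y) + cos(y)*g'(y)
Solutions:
 g(y) = C1*cos(y)^(sqrt(2))


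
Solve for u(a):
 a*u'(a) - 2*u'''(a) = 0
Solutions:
 u(a) = C1 + Integral(C2*airyai(2^(2/3)*a/2) + C3*airybi(2^(2/3)*a/2), a)


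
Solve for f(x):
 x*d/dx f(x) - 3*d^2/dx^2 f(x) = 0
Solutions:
 f(x) = C1 + C2*erfi(sqrt(6)*x/6)


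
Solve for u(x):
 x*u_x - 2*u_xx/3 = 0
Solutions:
 u(x) = C1 + C2*erfi(sqrt(3)*x/2)


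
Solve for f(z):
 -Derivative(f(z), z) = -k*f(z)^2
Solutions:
 f(z) = -1/(C1 + k*z)


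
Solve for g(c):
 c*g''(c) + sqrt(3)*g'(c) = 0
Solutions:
 g(c) = C1 + C2*c^(1 - sqrt(3))


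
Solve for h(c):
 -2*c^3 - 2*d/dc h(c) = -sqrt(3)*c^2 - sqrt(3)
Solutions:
 h(c) = C1 - c^4/4 + sqrt(3)*c^3/6 + sqrt(3)*c/2


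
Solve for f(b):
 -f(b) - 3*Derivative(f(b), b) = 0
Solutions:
 f(b) = C1*exp(-b/3)


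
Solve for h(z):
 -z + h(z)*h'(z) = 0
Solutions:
 h(z) = -sqrt(C1 + z^2)
 h(z) = sqrt(C1 + z^2)


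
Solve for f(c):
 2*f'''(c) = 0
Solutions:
 f(c) = C1 + C2*c + C3*c^2


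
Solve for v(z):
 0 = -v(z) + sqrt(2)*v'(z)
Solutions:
 v(z) = C1*exp(sqrt(2)*z/2)


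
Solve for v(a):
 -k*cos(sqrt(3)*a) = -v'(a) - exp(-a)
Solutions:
 v(a) = C1 + sqrt(3)*k*sin(sqrt(3)*a)/3 + exp(-a)


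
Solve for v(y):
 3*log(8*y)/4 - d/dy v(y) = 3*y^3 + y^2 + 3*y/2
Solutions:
 v(y) = C1 - 3*y^4/4 - y^3/3 - 3*y^2/4 + 3*y*log(y)/4 - 3*y/4 + 9*y*log(2)/4


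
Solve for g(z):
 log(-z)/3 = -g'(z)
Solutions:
 g(z) = C1 - z*log(-z)/3 + z/3


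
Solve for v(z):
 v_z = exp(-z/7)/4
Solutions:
 v(z) = C1 - 7*exp(-z/7)/4


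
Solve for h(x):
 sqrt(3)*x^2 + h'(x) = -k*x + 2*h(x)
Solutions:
 h(x) = C1*exp(2*x) + k*x/2 + k/4 + sqrt(3)*x^2/2 + sqrt(3)*x/2 + sqrt(3)/4


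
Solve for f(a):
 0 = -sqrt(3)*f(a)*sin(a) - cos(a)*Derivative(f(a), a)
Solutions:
 f(a) = C1*cos(a)^(sqrt(3))


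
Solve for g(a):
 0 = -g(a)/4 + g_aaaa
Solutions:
 g(a) = C1*exp(-sqrt(2)*a/2) + C2*exp(sqrt(2)*a/2) + C3*sin(sqrt(2)*a/2) + C4*cos(sqrt(2)*a/2)


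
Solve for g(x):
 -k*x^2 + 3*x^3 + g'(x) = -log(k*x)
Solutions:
 g(x) = C1 + k*x^3/3 - 3*x^4/4 - x*log(k*x) + x


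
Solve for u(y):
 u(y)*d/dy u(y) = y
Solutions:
 u(y) = -sqrt(C1 + y^2)
 u(y) = sqrt(C1 + y^2)


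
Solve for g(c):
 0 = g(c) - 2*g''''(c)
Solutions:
 g(c) = C1*exp(-2^(3/4)*c/2) + C2*exp(2^(3/4)*c/2) + C3*sin(2^(3/4)*c/2) + C4*cos(2^(3/4)*c/2)


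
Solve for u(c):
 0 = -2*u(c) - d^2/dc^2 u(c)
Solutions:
 u(c) = C1*sin(sqrt(2)*c) + C2*cos(sqrt(2)*c)


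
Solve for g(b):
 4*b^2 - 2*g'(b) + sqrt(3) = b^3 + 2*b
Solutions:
 g(b) = C1 - b^4/8 + 2*b^3/3 - b^2/2 + sqrt(3)*b/2


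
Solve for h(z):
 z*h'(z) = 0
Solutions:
 h(z) = C1


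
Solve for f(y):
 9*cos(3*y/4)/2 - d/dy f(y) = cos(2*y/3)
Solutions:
 f(y) = C1 - 3*sin(2*y/3)/2 + 6*sin(3*y/4)


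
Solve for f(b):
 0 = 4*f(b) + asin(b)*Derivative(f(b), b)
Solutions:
 f(b) = C1*exp(-4*Integral(1/asin(b), b))


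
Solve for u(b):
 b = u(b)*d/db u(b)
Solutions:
 u(b) = -sqrt(C1 + b^2)
 u(b) = sqrt(C1 + b^2)


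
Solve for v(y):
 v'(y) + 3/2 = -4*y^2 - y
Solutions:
 v(y) = C1 - 4*y^3/3 - y^2/2 - 3*y/2


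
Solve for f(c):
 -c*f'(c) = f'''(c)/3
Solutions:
 f(c) = C1 + Integral(C2*airyai(-3^(1/3)*c) + C3*airybi(-3^(1/3)*c), c)


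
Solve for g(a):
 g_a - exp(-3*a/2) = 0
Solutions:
 g(a) = C1 - 2*exp(-3*a/2)/3


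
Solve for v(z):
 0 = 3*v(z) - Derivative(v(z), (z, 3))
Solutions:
 v(z) = C3*exp(3^(1/3)*z) + (C1*sin(3^(5/6)*z/2) + C2*cos(3^(5/6)*z/2))*exp(-3^(1/3)*z/2)


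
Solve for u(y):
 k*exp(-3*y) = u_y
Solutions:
 u(y) = C1 - k*exp(-3*y)/3


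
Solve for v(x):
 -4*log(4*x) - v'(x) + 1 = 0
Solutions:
 v(x) = C1 - 4*x*log(x) - x*log(256) + 5*x


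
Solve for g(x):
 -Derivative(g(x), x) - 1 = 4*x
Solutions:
 g(x) = C1 - 2*x^2 - x


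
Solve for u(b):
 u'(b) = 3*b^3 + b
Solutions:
 u(b) = C1 + 3*b^4/4 + b^2/2


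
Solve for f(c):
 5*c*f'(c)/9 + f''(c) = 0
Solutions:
 f(c) = C1 + C2*erf(sqrt(10)*c/6)


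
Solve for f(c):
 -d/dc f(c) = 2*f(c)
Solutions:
 f(c) = C1*exp(-2*c)


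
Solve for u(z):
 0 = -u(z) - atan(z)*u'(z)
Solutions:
 u(z) = C1*exp(-Integral(1/atan(z), z))


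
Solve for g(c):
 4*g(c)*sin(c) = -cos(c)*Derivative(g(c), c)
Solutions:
 g(c) = C1*cos(c)^4


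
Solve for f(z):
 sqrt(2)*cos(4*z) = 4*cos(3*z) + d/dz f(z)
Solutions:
 f(z) = C1 - 4*sin(3*z)/3 + sqrt(2)*sin(4*z)/4


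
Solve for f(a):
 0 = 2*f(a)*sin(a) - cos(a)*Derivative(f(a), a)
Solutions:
 f(a) = C1/cos(a)^2


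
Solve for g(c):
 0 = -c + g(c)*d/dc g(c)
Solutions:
 g(c) = -sqrt(C1 + c^2)
 g(c) = sqrt(C1 + c^2)


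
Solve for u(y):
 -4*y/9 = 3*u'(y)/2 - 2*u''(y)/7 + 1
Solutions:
 u(y) = C1 + C2*exp(21*y/4) - 4*y^2/27 - 410*y/567


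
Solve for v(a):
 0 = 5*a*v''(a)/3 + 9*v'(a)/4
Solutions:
 v(a) = C1 + C2/a^(7/20)


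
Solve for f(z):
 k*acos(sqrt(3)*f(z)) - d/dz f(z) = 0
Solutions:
 Integral(1/acos(sqrt(3)*_y), (_y, f(z))) = C1 + k*z


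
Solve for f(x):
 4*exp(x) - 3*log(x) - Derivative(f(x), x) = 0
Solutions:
 f(x) = C1 - 3*x*log(x) + 3*x + 4*exp(x)


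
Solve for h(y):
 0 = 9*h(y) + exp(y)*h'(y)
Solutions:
 h(y) = C1*exp(9*exp(-y))


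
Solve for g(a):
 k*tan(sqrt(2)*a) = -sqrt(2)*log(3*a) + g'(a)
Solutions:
 g(a) = C1 + sqrt(2)*a*(log(a) - 1) + sqrt(2)*a*log(3) - sqrt(2)*k*log(cos(sqrt(2)*a))/2


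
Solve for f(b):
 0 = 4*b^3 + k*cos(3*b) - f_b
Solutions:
 f(b) = C1 + b^4 + k*sin(3*b)/3


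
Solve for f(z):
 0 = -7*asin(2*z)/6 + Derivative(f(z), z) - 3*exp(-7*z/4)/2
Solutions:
 f(z) = C1 + 7*z*asin(2*z)/6 + 7*sqrt(1 - 4*z^2)/12 - 6*exp(-7*z/4)/7


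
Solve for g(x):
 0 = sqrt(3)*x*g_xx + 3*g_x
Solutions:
 g(x) = C1 + C2*x^(1 - sqrt(3))


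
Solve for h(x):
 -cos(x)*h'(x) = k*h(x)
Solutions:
 h(x) = C1*exp(k*(log(sin(x) - 1) - log(sin(x) + 1))/2)


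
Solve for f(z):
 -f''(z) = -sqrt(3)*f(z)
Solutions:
 f(z) = C1*exp(-3^(1/4)*z) + C2*exp(3^(1/4)*z)


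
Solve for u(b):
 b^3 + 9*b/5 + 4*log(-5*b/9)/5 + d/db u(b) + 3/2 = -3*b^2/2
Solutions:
 u(b) = C1 - b^4/4 - b^3/2 - 9*b^2/10 - 4*b*log(-b)/5 + b*(-8*log(5) - 7 + 16*log(3))/10


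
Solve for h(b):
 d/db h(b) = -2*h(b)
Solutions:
 h(b) = C1*exp(-2*b)


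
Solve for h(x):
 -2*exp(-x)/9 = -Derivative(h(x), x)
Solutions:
 h(x) = C1 - 2*exp(-x)/9


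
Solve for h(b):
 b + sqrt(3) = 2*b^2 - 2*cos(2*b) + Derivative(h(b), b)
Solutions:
 h(b) = C1 - 2*b^3/3 + b^2/2 + sqrt(3)*b + sin(2*b)


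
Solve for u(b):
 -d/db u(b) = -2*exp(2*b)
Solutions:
 u(b) = C1 + exp(2*b)


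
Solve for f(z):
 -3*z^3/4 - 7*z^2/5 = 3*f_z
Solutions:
 f(z) = C1 - z^4/16 - 7*z^3/45


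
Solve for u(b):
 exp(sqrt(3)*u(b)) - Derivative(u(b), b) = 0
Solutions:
 u(b) = sqrt(3)*(2*log(-1/(C1 + b)) - log(3))/6


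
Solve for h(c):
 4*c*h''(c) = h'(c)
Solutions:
 h(c) = C1 + C2*c^(5/4)


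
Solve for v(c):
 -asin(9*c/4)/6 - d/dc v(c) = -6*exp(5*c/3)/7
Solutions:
 v(c) = C1 - c*asin(9*c/4)/6 - sqrt(16 - 81*c^2)/54 + 18*exp(5*c/3)/35


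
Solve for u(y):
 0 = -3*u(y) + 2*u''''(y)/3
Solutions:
 u(y) = C1*exp(-2^(3/4)*sqrt(3)*y/2) + C2*exp(2^(3/4)*sqrt(3)*y/2) + C3*sin(2^(3/4)*sqrt(3)*y/2) + C4*cos(2^(3/4)*sqrt(3)*y/2)


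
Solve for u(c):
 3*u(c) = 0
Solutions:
 u(c) = 0


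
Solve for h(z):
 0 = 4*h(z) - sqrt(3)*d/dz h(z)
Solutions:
 h(z) = C1*exp(4*sqrt(3)*z/3)


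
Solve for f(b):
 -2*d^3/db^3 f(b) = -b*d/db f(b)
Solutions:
 f(b) = C1 + Integral(C2*airyai(2^(2/3)*b/2) + C3*airybi(2^(2/3)*b/2), b)


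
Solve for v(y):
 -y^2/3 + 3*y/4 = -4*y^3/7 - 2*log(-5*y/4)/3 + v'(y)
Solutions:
 v(y) = C1 + y^4/7 - y^3/9 + 3*y^2/8 + 2*y*log(-y)/3 + 2*y*(-2*log(2) - 1 + log(5))/3


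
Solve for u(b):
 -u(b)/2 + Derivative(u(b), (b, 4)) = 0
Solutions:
 u(b) = C1*exp(-2^(3/4)*b/2) + C2*exp(2^(3/4)*b/2) + C3*sin(2^(3/4)*b/2) + C4*cos(2^(3/4)*b/2)


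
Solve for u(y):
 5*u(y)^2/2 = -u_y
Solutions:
 u(y) = 2/(C1 + 5*y)


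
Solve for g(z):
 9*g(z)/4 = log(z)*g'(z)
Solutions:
 g(z) = C1*exp(9*li(z)/4)


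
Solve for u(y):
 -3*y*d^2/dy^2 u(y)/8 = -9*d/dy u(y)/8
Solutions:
 u(y) = C1 + C2*y^4


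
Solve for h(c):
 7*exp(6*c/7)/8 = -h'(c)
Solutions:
 h(c) = C1 - 49*exp(6*c/7)/48


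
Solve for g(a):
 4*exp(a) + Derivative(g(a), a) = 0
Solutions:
 g(a) = C1 - 4*exp(a)


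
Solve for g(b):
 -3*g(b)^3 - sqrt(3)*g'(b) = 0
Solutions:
 g(b) = -sqrt(2)*sqrt(-1/(C1 - sqrt(3)*b))/2
 g(b) = sqrt(2)*sqrt(-1/(C1 - sqrt(3)*b))/2


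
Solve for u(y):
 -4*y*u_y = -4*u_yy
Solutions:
 u(y) = C1 + C2*erfi(sqrt(2)*y/2)


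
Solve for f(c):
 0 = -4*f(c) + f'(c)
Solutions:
 f(c) = C1*exp(4*c)


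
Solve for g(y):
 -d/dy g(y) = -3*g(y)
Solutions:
 g(y) = C1*exp(3*y)


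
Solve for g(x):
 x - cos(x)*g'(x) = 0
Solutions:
 g(x) = C1 + Integral(x/cos(x), x)


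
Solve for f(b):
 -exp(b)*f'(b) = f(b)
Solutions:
 f(b) = C1*exp(exp(-b))


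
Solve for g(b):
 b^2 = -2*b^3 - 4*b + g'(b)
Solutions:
 g(b) = C1 + b^4/2 + b^3/3 + 2*b^2


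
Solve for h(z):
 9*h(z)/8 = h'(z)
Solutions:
 h(z) = C1*exp(9*z/8)


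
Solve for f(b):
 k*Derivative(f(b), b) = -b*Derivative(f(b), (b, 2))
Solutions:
 f(b) = C1 + b^(1 - re(k))*(C2*sin(log(b)*Abs(im(k))) + C3*cos(log(b)*im(k)))


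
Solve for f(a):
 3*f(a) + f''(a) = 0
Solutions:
 f(a) = C1*sin(sqrt(3)*a) + C2*cos(sqrt(3)*a)


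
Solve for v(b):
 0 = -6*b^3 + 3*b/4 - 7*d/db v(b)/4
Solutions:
 v(b) = C1 - 6*b^4/7 + 3*b^2/14


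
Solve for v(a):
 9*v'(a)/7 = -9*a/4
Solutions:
 v(a) = C1 - 7*a^2/8


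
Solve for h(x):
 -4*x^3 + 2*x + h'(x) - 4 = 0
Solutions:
 h(x) = C1 + x^4 - x^2 + 4*x


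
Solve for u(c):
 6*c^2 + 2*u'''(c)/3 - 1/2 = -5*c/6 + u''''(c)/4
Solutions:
 u(c) = C1 + C2*c + C3*c^2 + C4*exp(8*c/3) - 3*c^5/20 - c^4/3 - 3*c^3/8


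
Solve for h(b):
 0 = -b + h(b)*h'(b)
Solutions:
 h(b) = -sqrt(C1 + b^2)
 h(b) = sqrt(C1 + b^2)


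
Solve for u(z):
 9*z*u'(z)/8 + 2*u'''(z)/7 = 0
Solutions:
 u(z) = C1 + Integral(C2*airyai(-2^(2/3)*63^(1/3)*z/4) + C3*airybi(-2^(2/3)*63^(1/3)*z/4), z)


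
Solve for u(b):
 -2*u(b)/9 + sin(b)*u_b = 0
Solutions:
 u(b) = C1*(cos(b) - 1)^(1/9)/(cos(b) + 1)^(1/9)


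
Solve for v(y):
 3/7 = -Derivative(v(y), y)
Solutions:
 v(y) = C1 - 3*y/7


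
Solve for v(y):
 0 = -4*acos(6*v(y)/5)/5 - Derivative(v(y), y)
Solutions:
 Integral(1/acos(6*_y/5), (_y, v(y))) = C1 - 4*y/5


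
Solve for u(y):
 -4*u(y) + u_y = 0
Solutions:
 u(y) = C1*exp(4*y)


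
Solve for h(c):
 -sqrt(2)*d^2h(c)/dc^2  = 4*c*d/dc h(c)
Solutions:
 h(c) = C1 + C2*erf(2^(1/4)*c)


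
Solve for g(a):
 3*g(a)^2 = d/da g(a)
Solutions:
 g(a) = -1/(C1 + 3*a)


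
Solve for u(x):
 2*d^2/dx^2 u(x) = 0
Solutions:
 u(x) = C1 + C2*x


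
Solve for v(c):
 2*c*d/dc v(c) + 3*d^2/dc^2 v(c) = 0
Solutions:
 v(c) = C1 + C2*erf(sqrt(3)*c/3)


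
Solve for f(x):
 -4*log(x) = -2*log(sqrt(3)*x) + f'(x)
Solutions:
 f(x) = C1 - 2*x*log(x) + x*log(3) + 2*x


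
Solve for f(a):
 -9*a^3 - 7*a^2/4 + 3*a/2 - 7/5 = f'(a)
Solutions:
 f(a) = C1 - 9*a^4/4 - 7*a^3/12 + 3*a^2/4 - 7*a/5


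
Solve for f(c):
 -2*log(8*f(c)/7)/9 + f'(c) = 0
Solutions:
 -9*Integral(1/(log(_y) - log(7) + 3*log(2)), (_y, f(c)))/2 = C1 - c


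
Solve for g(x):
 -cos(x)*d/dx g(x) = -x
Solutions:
 g(x) = C1 + Integral(x/cos(x), x)


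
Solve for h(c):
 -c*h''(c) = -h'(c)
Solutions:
 h(c) = C1 + C2*c^2


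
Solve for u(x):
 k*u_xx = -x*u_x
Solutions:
 u(x) = C1 + C2*sqrt(k)*erf(sqrt(2)*x*sqrt(1/k)/2)


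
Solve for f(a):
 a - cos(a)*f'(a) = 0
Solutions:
 f(a) = C1 + Integral(a/cos(a), a)


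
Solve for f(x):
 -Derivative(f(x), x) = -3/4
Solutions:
 f(x) = C1 + 3*x/4


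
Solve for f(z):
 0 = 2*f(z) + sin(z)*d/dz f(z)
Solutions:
 f(z) = C1*(cos(z) + 1)/(cos(z) - 1)


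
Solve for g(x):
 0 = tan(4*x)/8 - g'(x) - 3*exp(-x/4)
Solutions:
 g(x) = C1 + log(tan(4*x)^2 + 1)/64 + 12*exp(-x/4)


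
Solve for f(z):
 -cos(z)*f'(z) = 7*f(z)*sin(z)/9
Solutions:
 f(z) = C1*cos(z)^(7/9)


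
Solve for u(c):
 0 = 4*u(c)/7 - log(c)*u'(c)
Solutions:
 u(c) = C1*exp(4*li(c)/7)


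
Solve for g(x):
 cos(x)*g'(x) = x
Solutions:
 g(x) = C1 + Integral(x/cos(x), x)


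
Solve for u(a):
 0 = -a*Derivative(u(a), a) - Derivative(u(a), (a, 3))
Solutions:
 u(a) = C1 + Integral(C2*airyai(-a) + C3*airybi(-a), a)


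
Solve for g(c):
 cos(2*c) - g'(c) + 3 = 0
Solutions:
 g(c) = C1 + 3*c + sin(2*c)/2


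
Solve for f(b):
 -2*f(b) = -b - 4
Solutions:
 f(b) = b/2 + 2


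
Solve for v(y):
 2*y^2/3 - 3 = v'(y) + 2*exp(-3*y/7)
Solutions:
 v(y) = C1 + 2*y^3/9 - 3*y + 14*exp(-3*y/7)/3


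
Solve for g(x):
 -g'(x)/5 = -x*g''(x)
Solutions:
 g(x) = C1 + C2*x^(6/5)


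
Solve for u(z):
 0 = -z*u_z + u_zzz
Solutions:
 u(z) = C1 + Integral(C2*airyai(z) + C3*airybi(z), z)


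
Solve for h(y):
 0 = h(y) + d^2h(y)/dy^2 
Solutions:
 h(y) = C1*sin(y) + C2*cos(y)


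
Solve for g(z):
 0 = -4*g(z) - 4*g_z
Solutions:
 g(z) = C1*exp(-z)


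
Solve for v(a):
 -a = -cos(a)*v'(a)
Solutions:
 v(a) = C1 + Integral(a/cos(a), a)


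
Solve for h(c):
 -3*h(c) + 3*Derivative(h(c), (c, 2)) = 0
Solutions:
 h(c) = C1*exp(-c) + C2*exp(c)


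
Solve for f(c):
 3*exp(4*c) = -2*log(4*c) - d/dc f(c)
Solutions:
 f(c) = C1 - 2*c*log(c) + 2*c*(1 - 2*log(2)) - 3*exp(4*c)/4


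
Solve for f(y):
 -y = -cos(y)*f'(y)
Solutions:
 f(y) = C1 + Integral(y/cos(y), y)


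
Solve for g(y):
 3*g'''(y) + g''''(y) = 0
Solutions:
 g(y) = C1 + C2*y + C3*y^2 + C4*exp(-3*y)


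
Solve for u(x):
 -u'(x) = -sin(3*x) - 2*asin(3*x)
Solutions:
 u(x) = C1 + 2*x*asin(3*x) + 2*sqrt(1 - 9*x^2)/3 - cos(3*x)/3


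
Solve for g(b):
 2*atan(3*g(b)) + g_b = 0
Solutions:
 Integral(1/atan(3*_y), (_y, g(b))) = C1 - 2*b


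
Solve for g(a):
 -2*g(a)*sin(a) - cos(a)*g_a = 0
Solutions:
 g(a) = C1*cos(a)^2


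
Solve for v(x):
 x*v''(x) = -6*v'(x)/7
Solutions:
 v(x) = C1 + C2*x^(1/7)


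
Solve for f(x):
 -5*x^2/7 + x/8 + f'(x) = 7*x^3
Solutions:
 f(x) = C1 + 7*x^4/4 + 5*x^3/21 - x^2/16


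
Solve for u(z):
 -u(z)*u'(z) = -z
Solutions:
 u(z) = -sqrt(C1 + z^2)
 u(z) = sqrt(C1 + z^2)


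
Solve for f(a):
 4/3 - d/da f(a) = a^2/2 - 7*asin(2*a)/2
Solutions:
 f(a) = C1 - a^3/6 + 7*a*asin(2*a)/2 + 4*a/3 + 7*sqrt(1 - 4*a^2)/4


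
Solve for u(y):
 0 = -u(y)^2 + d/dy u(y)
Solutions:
 u(y) = -1/(C1 + y)


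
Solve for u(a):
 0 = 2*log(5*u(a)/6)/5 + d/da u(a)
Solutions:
 5*Integral(1/(log(_y) - log(6) + log(5)), (_y, u(a)))/2 = C1 - a


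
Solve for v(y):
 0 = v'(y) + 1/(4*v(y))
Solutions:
 v(y) = -sqrt(C1 - 2*y)/2
 v(y) = sqrt(C1 - 2*y)/2


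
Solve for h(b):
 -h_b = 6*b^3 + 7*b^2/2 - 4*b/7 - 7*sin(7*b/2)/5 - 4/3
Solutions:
 h(b) = C1 - 3*b^4/2 - 7*b^3/6 + 2*b^2/7 + 4*b/3 - 2*cos(7*b/2)/5


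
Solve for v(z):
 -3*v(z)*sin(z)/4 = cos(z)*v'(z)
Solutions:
 v(z) = C1*cos(z)^(3/4)


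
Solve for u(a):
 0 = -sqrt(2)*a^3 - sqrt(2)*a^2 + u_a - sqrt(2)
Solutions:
 u(a) = C1 + sqrt(2)*a^4/4 + sqrt(2)*a^3/3 + sqrt(2)*a


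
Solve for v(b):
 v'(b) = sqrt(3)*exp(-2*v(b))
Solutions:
 v(b) = log(-sqrt(C1 + 2*sqrt(3)*b))
 v(b) = log(C1 + 2*sqrt(3)*b)/2


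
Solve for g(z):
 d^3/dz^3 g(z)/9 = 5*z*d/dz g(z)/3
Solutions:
 g(z) = C1 + Integral(C2*airyai(15^(1/3)*z) + C3*airybi(15^(1/3)*z), z)


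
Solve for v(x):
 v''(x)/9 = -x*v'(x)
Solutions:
 v(x) = C1 + C2*erf(3*sqrt(2)*x/2)


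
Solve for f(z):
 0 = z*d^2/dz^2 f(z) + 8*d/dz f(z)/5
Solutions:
 f(z) = C1 + C2/z^(3/5)


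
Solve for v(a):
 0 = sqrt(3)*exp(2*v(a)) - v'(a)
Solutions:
 v(a) = log(-sqrt(-1/(C1 + sqrt(3)*a))) - log(2)/2
 v(a) = log(-1/(C1 + sqrt(3)*a))/2 - log(2)/2


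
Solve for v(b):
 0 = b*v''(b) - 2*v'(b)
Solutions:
 v(b) = C1 + C2*b^3


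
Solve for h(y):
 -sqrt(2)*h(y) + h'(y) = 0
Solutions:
 h(y) = C1*exp(sqrt(2)*y)


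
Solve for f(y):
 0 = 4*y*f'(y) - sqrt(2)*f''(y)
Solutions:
 f(y) = C1 + C2*erfi(2^(1/4)*y)


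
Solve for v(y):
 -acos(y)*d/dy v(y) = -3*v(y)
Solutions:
 v(y) = C1*exp(3*Integral(1/acos(y), y))


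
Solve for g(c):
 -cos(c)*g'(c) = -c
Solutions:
 g(c) = C1 + Integral(c/cos(c), c)


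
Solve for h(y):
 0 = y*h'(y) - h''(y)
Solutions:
 h(y) = C1 + C2*erfi(sqrt(2)*y/2)


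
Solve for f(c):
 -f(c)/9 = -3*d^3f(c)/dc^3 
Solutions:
 f(c) = C3*exp(c/3) + (C1*sin(sqrt(3)*c/6) + C2*cos(sqrt(3)*c/6))*exp(-c/6)


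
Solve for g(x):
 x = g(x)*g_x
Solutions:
 g(x) = -sqrt(C1 + x^2)
 g(x) = sqrt(C1 + x^2)


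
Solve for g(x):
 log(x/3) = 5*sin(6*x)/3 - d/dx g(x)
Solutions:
 g(x) = C1 - x*log(x) + x + x*log(3) - 5*cos(6*x)/18


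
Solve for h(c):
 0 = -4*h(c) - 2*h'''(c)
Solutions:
 h(c) = C3*exp(-2^(1/3)*c) + (C1*sin(2^(1/3)*sqrt(3)*c/2) + C2*cos(2^(1/3)*sqrt(3)*c/2))*exp(2^(1/3)*c/2)


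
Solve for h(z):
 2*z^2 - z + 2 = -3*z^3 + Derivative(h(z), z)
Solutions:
 h(z) = C1 + 3*z^4/4 + 2*z^3/3 - z^2/2 + 2*z


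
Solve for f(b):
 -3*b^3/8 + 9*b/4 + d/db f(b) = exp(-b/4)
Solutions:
 f(b) = C1 + 3*b^4/32 - 9*b^2/8 - 4*exp(-b/4)


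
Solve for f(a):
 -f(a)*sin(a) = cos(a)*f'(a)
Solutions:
 f(a) = C1*cos(a)


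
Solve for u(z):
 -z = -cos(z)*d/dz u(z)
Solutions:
 u(z) = C1 + Integral(z/cos(z), z)


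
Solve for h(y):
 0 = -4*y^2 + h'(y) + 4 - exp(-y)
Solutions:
 h(y) = C1 + 4*y^3/3 - 4*y - exp(-y)


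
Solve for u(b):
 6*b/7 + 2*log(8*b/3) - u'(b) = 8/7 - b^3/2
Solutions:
 u(b) = C1 + b^4/8 + 3*b^2/7 + 2*b*log(b) - 22*b/7 - 2*b*log(3) + 6*b*log(2)


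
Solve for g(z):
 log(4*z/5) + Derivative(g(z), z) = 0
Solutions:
 g(z) = C1 - z*log(z) + z*log(5/4) + z


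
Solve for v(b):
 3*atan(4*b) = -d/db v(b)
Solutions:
 v(b) = C1 - 3*b*atan(4*b) + 3*log(16*b^2 + 1)/8


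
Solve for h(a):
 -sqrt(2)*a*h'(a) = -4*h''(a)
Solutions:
 h(a) = C1 + C2*erfi(2^(3/4)*a/4)


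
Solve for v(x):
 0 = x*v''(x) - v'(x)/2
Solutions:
 v(x) = C1 + C2*x^(3/2)


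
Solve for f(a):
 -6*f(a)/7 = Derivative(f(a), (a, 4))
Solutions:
 f(a) = (C1*sin(14^(3/4)*3^(1/4)*a/14) + C2*cos(14^(3/4)*3^(1/4)*a/14))*exp(-14^(3/4)*3^(1/4)*a/14) + (C3*sin(14^(3/4)*3^(1/4)*a/14) + C4*cos(14^(3/4)*3^(1/4)*a/14))*exp(14^(3/4)*3^(1/4)*a/14)


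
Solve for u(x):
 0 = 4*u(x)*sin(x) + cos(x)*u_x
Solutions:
 u(x) = C1*cos(x)^4


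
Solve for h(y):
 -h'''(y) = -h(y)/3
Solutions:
 h(y) = C3*exp(3^(2/3)*y/3) + (C1*sin(3^(1/6)*y/2) + C2*cos(3^(1/6)*y/2))*exp(-3^(2/3)*y/6)


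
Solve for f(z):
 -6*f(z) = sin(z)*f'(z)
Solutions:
 f(z) = C1*(cos(z)^3 + 3*cos(z)^2 + 3*cos(z) + 1)/(cos(z)^3 - 3*cos(z)^2 + 3*cos(z) - 1)


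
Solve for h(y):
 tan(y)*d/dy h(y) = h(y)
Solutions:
 h(y) = C1*sin(y)


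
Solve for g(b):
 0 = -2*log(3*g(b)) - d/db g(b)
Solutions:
 Integral(1/(log(_y) + log(3)), (_y, g(b)))/2 = C1 - b


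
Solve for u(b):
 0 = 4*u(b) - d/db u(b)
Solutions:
 u(b) = C1*exp(4*b)


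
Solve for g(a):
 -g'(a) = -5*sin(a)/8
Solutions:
 g(a) = C1 - 5*cos(a)/8


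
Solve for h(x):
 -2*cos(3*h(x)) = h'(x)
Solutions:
 h(x) = -asin((C1 + exp(12*x))/(C1 - exp(12*x)))/3 + pi/3
 h(x) = asin((C1 + exp(12*x))/(C1 - exp(12*x)))/3


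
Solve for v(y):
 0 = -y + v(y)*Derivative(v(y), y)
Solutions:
 v(y) = -sqrt(C1 + y^2)
 v(y) = sqrt(C1 + y^2)


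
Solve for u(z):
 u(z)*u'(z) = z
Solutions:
 u(z) = -sqrt(C1 + z^2)
 u(z) = sqrt(C1 + z^2)


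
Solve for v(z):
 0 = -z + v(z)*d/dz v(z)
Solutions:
 v(z) = -sqrt(C1 + z^2)
 v(z) = sqrt(C1 + z^2)


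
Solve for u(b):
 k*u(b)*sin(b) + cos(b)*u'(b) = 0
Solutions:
 u(b) = C1*exp(k*log(cos(b)))


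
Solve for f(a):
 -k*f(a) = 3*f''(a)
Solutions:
 f(a) = C1*exp(-sqrt(3)*a*sqrt(-k)/3) + C2*exp(sqrt(3)*a*sqrt(-k)/3)


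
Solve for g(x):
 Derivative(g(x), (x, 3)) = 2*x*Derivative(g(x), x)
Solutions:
 g(x) = C1 + Integral(C2*airyai(2^(1/3)*x) + C3*airybi(2^(1/3)*x), x)


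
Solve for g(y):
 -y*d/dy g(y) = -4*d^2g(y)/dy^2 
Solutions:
 g(y) = C1 + C2*erfi(sqrt(2)*y/4)


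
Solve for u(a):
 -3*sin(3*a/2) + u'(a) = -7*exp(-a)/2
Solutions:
 u(a) = C1 - 2*cos(3*a/2) + 7*exp(-a)/2


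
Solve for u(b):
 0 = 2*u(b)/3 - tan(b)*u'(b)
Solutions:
 u(b) = C1*sin(b)^(2/3)


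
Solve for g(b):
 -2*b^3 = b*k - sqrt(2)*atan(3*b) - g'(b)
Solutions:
 g(b) = C1 + b^4/2 + b^2*k/2 - sqrt(2)*(b*atan(3*b) - log(9*b^2 + 1)/6)


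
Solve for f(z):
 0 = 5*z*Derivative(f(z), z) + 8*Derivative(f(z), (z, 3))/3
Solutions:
 f(z) = C1 + Integral(C2*airyai(-15^(1/3)*z/2) + C3*airybi(-15^(1/3)*z/2), z)


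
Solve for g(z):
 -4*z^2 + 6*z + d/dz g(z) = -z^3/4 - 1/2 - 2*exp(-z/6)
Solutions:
 g(z) = C1 - z^4/16 + 4*z^3/3 - 3*z^2 - z/2 + 12*exp(-z/6)


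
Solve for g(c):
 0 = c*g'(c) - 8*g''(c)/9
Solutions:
 g(c) = C1 + C2*erfi(3*c/4)


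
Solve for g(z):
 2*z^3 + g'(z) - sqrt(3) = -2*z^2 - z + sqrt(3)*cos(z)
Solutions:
 g(z) = C1 - z^4/2 - 2*z^3/3 - z^2/2 + sqrt(3)*z + sqrt(3)*sin(z)


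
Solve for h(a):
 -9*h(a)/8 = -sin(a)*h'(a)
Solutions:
 h(a) = C1*(cos(a) - 1)^(9/16)/(cos(a) + 1)^(9/16)


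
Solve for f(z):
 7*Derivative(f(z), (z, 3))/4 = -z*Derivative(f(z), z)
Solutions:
 f(z) = C1 + Integral(C2*airyai(-14^(2/3)*z/7) + C3*airybi(-14^(2/3)*z/7), z)


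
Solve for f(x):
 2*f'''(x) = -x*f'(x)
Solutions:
 f(x) = C1 + Integral(C2*airyai(-2^(2/3)*x/2) + C3*airybi(-2^(2/3)*x/2), x)


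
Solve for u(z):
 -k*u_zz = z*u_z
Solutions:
 u(z) = C1 + C2*sqrt(k)*erf(sqrt(2)*z*sqrt(1/k)/2)


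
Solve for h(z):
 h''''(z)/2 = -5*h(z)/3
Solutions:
 h(z) = (C1*sin(5^(1/4)*6^(3/4)*z/6) + C2*cos(5^(1/4)*6^(3/4)*z/6))*exp(-5^(1/4)*6^(3/4)*z/6) + (C3*sin(5^(1/4)*6^(3/4)*z/6) + C4*cos(5^(1/4)*6^(3/4)*z/6))*exp(5^(1/4)*6^(3/4)*z/6)


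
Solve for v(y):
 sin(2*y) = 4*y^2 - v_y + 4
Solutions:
 v(y) = C1 + 4*y^3/3 + 4*y + cos(2*y)/2


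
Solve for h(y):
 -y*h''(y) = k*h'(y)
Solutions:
 h(y) = C1 + y^(1 - re(k))*(C2*sin(log(y)*Abs(im(k))) + C3*cos(log(y)*im(k)))


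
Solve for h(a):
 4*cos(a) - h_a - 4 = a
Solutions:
 h(a) = C1 - a^2/2 - 4*a + 4*sin(a)


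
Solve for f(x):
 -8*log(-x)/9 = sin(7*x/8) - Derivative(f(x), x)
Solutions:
 f(x) = C1 + 8*x*log(-x)/9 - 8*x/9 - 8*cos(7*x/8)/7


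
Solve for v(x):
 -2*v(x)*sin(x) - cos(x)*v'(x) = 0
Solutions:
 v(x) = C1*cos(x)^2


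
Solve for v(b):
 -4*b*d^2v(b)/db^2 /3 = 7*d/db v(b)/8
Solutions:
 v(b) = C1 + C2*b^(11/32)


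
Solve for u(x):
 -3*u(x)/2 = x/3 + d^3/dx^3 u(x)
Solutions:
 u(x) = C3*exp(-2^(2/3)*3^(1/3)*x/2) - 2*x/9 + (C1*sin(2^(2/3)*3^(5/6)*x/4) + C2*cos(2^(2/3)*3^(5/6)*x/4))*exp(2^(2/3)*3^(1/3)*x/4)


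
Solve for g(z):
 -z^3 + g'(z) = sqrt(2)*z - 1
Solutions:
 g(z) = C1 + z^4/4 + sqrt(2)*z^2/2 - z


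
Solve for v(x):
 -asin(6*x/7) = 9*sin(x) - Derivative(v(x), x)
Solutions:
 v(x) = C1 + x*asin(6*x/7) + sqrt(49 - 36*x^2)/6 - 9*cos(x)


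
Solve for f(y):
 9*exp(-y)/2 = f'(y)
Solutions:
 f(y) = C1 - 9*exp(-y)/2


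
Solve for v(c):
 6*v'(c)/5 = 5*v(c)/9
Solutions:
 v(c) = C1*exp(25*c/54)


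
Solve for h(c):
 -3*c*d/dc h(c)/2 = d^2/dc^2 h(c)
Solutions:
 h(c) = C1 + C2*erf(sqrt(3)*c/2)


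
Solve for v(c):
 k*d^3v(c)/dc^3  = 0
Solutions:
 v(c) = C1 + C2*c + C3*c^2


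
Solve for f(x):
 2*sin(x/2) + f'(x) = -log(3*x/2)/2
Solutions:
 f(x) = C1 - x*log(x)/2 - x*log(3) + x/2 + x*log(6)/2 + 4*cos(x/2)


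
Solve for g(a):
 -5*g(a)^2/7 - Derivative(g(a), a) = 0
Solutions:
 g(a) = 7/(C1 + 5*a)


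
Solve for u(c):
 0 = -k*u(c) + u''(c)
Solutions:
 u(c) = C1*exp(-c*sqrt(k)) + C2*exp(c*sqrt(k))


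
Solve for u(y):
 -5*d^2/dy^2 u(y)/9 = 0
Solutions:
 u(y) = C1 + C2*y


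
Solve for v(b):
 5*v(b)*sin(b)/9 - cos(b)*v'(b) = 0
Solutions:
 v(b) = C1/cos(b)^(5/9)


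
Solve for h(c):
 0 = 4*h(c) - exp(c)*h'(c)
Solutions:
 h(c) = C1*exp(-4*exp(-c))


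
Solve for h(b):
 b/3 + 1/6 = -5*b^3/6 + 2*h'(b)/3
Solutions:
 h(b) = C1 + 5*b^4/16 + b^2/4 + b/4


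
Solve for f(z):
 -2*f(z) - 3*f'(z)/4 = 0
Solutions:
 f(z) = C1*exp(-8*z/3)


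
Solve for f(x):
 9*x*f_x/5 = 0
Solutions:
 f(x) = C1


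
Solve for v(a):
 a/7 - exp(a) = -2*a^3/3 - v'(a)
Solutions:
 v(a) = C1 - a^4/6 - a^2/14 + exp(a)


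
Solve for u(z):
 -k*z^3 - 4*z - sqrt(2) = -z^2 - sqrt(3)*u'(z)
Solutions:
 u(z) = C1 + sqrt(3)*k*z^4/12 - sqrt(3)*z^3/9 + 2*sqrt(3)*z^2/3 + sqrt(6)*z/3


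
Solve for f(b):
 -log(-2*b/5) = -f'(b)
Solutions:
 f(b) = C1 + b*log(-b) + b*(-log(5) - 1 + log(2))


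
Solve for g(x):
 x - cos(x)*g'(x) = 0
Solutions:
 g(x) = C1 + Integral(x/cos(x), x)


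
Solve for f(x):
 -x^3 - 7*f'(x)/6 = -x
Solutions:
 f(x) = C1 - 3*x^4/14 + 3*x^2/7


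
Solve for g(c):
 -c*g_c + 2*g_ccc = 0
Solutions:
 g(c) = C1 + Integral(C2*airyai(2^(2/3)*c/2) + C3*airybi(2^(2/3)*c/2), c)


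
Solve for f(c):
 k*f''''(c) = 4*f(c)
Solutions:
 f(c) = C1*exp(-sqrt(2)*c*(1/k)^(1/4)) + C2*exp(sqrt(2)*c*(1/k)^(1/4)) + C3*exp(-sqrt(2)*I*c*(1/k)^(1/4)) + C4*exp(sqrt(2)*I*c*(1/k)^(1/4))


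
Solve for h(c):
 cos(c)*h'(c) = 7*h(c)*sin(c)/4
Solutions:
 h(c) = C1/cos(c)^(7/4)


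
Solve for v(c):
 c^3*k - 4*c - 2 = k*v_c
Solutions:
 v(c) = C1 + c^4/4 - 2*c^2/k - 2*c/k


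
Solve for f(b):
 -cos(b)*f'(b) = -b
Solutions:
 f(b) = C1 + Integral(b/cos(b), b)


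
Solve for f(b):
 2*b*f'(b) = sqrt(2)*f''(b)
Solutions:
 f(b) = C1 + C2*erfi(2^(3/4)*b/2)


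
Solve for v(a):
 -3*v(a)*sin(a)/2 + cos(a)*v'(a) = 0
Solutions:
 v(a) = C1/cos(a)^(3/2)


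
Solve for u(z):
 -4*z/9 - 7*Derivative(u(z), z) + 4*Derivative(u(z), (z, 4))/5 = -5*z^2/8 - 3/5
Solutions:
 u(z) = C1 + C4*exp(70^(1/3)*z/2) + 5*z^3/168 - 2*z^2/63 + 3*z/35 + (C2*sin(sqrt(3)*70^(1/3)*z/4) + C3*cos(sqrt(3)*70^(1/3)*z/4))*exp(-70^(1/3)*z/4)


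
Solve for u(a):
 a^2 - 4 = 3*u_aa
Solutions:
 u(a) = C1 + C2*a + a^4/36 - 2*a^2/3


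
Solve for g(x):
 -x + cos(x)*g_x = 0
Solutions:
 g(x) = C1 + Integral(x/cos(x), x)


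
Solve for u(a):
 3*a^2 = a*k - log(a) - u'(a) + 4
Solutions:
 u(a) = C1 - a^3 + a^2*k/2 - a*log(a) + 5*a


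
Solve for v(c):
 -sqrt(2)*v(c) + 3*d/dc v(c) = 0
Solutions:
 v(c) = C1*exp(sqrt(2)*c/3)


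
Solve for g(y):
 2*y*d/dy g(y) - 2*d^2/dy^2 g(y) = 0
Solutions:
 g(y) = C1 + C2*erfi(sqrt(2)*y/2)


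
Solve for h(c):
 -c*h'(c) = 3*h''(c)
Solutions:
 h(c) = C1 + C2*erf(sqrt(6)*c/6)


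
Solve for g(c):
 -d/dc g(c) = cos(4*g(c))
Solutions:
 g(c) = -asin((C1 + exp(8*c))/(C1 - exp(8*c)))/4 + pi/4
 g(c) = asin((C1 + exp(8*c))/(C1 - exp(8*c)))/4


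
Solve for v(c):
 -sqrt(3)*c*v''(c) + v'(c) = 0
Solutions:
 v(c) = C1 + C2*c^(sqrt(3)/3 + 1)


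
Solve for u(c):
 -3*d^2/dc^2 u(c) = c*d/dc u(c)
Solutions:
 u(c) = C1 + C2*erf(sqrt(6)*c/6)


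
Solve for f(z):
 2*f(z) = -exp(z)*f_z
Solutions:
 f(z) = C1*exp(2*exp(-z))


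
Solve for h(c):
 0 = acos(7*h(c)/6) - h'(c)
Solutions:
 Integral(1/acos(7*_y/6), (_y, h(c))) = C1 + c


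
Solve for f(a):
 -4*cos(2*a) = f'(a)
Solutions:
 f(a) = C1 - 2*sin(2*a)


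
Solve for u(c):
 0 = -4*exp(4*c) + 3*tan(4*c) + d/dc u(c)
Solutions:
 u(c) = C1 + exp(4*c) + 3*log(cos(4*c))/4


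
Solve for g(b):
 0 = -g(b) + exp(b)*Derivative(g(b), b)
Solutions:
 g(b) = C1*exp(-exp(-b))


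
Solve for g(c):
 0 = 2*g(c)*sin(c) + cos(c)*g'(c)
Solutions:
 g(c) = C1*cos(c)^2


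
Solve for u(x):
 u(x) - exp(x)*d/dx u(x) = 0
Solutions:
 u(x) = C1*exp(-exp(-x))


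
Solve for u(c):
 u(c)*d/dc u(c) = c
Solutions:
 u(c) = -sqrt(C1 + c^2)
 u(c) = sqrt(C1 + c^2)


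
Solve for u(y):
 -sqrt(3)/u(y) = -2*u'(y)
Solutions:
 u(y) = -sqrt(C1 + sqrt(3)*y)
 u(y) = sqrt(C1 + sqrt(3)*y)


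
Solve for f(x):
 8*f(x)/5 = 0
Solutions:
 f(x) = 0


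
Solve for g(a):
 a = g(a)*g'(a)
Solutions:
 g(a) = -sqrt(C1 + a^2)
 g(a) = sqrt(C1 + a^2)


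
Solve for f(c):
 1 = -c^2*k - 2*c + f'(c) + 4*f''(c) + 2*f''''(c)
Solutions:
 f(c) = C1 + C2*exp(-6^(1/3)*c*(-(9 + sqrt(465))^(1/3) + 4*6^(1/3)/(9 + sqrt(465))^(1/3))/12)*sin(2^(1/3)*3^(1/6)*c*(2^(1/3)/(9 + sqrt(465))^(1/3) + 3^(2/3)*(9 + sqrt(465))^(1/3)/12)) + C3*exp(-6^(1/3)*c*(-(9 + sqrt(465))^(1/3) + 4*6^(1/3)/(9 + sqrt(465))^(1/3))/12)*cos(2^(1/3)*3^(1/6)*c*(2^(1/3)/(9 + sqrt(465))^(1/3) + 3^(2/3)*(9 + sqrt(465))^(1/3)/12)) + C4*exp(6^(1/3)*c*(-(9 + sqrt(465))^(1/3) + 4*6^(1/3)/(9 + sqrt(465))^(1/3))/6) + c^3*k/3 - 4*c^2*k + c^2 + 32*c*k - 7*c


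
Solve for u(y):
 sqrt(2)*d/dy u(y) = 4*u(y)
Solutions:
 u(y) = C1*exp(2*sqrt(2)*y)


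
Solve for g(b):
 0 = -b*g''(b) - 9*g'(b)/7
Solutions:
 g(b) = C1 + C2/b^(2/7)


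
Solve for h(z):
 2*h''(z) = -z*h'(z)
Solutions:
 h(z) = C1 + C2*erf(z/2)


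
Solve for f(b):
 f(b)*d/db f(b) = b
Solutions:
 f(b) = -sqrt(C1 + b^2)
 f(b) = sqrt(C1 + b^2)


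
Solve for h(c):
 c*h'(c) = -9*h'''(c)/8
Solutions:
 h(c) = C1 + Integral(C2*airyai(-2*3^(1/3)*c/3) + C3*airybi(-2*3^(1/3)*c/3), c)


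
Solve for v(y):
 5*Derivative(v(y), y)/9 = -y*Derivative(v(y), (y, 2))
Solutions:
 v(y) = C1 + C2*y^(4/9)


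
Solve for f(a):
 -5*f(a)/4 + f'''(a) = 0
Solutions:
 f(a) = C3*exp(10^(1/3)*a/2) + (C1*sin(10^(1/3)*sqrt(3)*a/4) + C2*cos(10^(1/3)*sqrt(3)*a/4))*exp(-10^(1/3)*a/4)


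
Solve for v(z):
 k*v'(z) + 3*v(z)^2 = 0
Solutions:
 v(z) = k/(C1*k + 3*z)


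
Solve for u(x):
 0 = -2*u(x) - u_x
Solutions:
 u(x) = C1*exp(-2*x)


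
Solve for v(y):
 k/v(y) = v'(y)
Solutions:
 v(y) = -sqrt(C1 + 2*k*y)
 v(y) = sqrt(C1 + 2*k*y)


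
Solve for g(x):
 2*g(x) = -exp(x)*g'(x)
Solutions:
 g(x) = C1*exp(2*exp(-x))


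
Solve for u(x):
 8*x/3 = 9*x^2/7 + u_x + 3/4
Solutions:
 u(x) = C1 - 3*x^3/7 + 4*x^2/3 - 3*x/4


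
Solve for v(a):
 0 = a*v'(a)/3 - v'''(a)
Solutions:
 v(a) = C1 + Integral(C2*airyai(3^(2/3)*a/3) + C3*airybi(3^(2/3)*a/3), a)


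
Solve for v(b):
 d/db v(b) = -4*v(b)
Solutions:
 v(b) = C1*exp(-4*b)


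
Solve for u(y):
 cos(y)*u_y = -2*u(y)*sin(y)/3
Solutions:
 u(y) = C1*cos(y)^(2/3)


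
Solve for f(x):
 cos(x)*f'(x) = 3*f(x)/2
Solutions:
 f(x) = C1*(sin(x) + 1)^(3/4)/(sin(x) - 1)^(3/4)


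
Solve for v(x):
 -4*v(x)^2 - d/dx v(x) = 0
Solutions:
 v(x) = 1/(C1 + 4*x)


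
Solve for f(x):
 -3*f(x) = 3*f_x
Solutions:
 f(x) = C1*exp(-x)


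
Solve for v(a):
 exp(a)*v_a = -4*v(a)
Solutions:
 v(a) = C1*exp(4*exp(-a))


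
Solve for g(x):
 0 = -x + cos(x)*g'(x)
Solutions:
 g(x) = C1 + Integral(x/cos(x), x)


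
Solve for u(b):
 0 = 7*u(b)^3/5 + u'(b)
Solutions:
 u(b) = -sqrt(10)*sqrt(-1/(C1 - 7*b))/2
 u(b) = sqrt(10)*sqrt(-1/(C1 - 7*b))/2


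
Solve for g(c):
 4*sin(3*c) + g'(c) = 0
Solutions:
 g(c) = C1 + 4*cos(3*c)/3


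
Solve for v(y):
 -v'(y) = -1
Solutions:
 v(y) = C1 + y


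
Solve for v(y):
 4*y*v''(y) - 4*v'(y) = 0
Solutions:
 v(y) = C1 + C2*y^2


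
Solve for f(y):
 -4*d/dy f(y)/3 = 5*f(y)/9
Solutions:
 f(y) = C1*exp(-5*y/12)


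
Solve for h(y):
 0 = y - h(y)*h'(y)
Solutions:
 h(y) = -sqrt(C1 + y^2)
 h(y) = sqrt(C1 + y^2)


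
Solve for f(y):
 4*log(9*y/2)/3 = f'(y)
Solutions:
 f(y) = C1 + 4*y*log(y)/3 - 4*y/3 - 4*y*log(2)/3 + 8*y*log(3)/3


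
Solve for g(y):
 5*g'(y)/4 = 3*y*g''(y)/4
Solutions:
 g(y) = C1 + C2*y^(8/3)


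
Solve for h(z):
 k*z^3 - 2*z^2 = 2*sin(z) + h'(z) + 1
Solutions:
 h(z) = C1 + k*z^4/4 - 2*z^3/3 - z + 2*cos(z)


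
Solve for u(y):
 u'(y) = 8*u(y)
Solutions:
 u(y) = C1*exp(8*y)


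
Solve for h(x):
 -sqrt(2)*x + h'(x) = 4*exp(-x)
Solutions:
 h(x) = C1 + sqrt(2)*x^2/2 - 4*exp(-x)


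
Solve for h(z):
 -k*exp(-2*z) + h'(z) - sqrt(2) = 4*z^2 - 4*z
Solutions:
 h(z) = C1 - k*exp(-2*z)/2 + 4*z^3/3 - 2*z^2 + sqrt(2)*z


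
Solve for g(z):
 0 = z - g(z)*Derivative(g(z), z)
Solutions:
 g(z) = -sqrt(C1 + z^2)
 g(z) = sqrt(C1 + z^2)


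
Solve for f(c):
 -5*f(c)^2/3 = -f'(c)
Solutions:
 f(c) = -3/(C1 + 5*c)


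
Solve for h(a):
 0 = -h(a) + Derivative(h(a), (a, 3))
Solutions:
 h(a) = C3*exp(a) + (C1*sin(sqrt(3)*a/2) + C2*cos(sqrt(3)*a/2))*exp(-a/2)


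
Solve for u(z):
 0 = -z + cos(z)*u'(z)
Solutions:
 u(z) = C1 + Integral(z/cos(z), z)


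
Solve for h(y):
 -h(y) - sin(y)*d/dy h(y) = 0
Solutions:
 h(y) = C1*sqrt(cos(y) + 1)/sqrt(cos(y) - 1)


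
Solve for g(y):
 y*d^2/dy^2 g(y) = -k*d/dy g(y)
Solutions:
 g(y) = C1 + y^(1 - re(k))*(C2*sin(log(y)*Abs(im(k))) + C3*cos(log(y)*im(k)))


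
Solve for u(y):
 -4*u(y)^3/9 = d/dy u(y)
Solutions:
 u(y) = -3*sqrt(2)*sqrt(-1/(C1 - 4*y))/2
 u(y) = 3*sqrt(2)*sqrt(-1/(C1 - 4*y))/2


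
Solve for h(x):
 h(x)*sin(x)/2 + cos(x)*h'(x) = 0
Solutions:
 h(x) = C1*sqrt(cos(x))


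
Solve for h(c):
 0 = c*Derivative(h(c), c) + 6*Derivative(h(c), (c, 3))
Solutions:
 h(c) = C1 + Integral(C2*airyai(-6^(2/3)*c/6) + C3*airybi(-6^(2/3)*c/6), c)


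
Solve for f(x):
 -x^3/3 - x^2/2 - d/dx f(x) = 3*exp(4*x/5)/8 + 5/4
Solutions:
 f(x) = C1 - x^4/12 - x^3/6 - 5*x/4 - 15*exp(4*x/5)/32


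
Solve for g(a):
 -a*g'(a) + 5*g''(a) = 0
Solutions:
 g(a) = C1 + C2*erfi(sqrt(10)*a/10)


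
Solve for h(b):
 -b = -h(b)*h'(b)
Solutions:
 h(b) = -sqrt(C1 + b^2)
 h(b) = sqrt(C1 + b^2)


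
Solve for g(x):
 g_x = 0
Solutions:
 g(x) = C1


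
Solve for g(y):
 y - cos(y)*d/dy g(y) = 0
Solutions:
 g(y) = C1 + Integral(y/cos(y), y)


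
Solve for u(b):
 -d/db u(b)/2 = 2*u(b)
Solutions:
 u(b) = C1*exp(-4*b)


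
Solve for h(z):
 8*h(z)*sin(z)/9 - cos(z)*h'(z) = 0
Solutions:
 h(z) = C1/cos(z)^(8/9)


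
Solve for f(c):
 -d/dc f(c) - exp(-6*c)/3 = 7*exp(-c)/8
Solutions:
 f(c) = C1 + 7*exp(-c)/8 + exp(-6*c)/18


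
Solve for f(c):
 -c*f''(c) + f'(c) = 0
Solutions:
 f(c) = C1 + C2*c^2


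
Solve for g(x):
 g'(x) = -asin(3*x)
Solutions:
 g(x) = C1 - x*asin(3*x) - sqrt(1 - 9*x^2)/3


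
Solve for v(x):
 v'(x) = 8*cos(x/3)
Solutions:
 v(x) = C1 + 24*sin(x/3)


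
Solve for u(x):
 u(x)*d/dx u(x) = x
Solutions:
 u(x) = -sqrt(C1 + x^2)
 u(x) = sqrt(C1 + x^2)


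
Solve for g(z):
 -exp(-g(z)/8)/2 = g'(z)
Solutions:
 g(z) = 8*log(C1 - z/16)


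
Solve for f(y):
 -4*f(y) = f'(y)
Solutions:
 f(y) = C1*exp(-4*y)


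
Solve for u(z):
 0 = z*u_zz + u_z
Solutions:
 u(z) = C1 + C2*log(z)


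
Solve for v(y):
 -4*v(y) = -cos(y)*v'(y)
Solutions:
 v(y) = C1*(sin(y)^2 + 2*sin(y) + 1)/(sin(y)^2 - 2*sin(y) + 1)


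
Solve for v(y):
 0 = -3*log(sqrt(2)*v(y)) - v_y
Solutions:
 2*Integral(1/(2*log(_y) + log(2)), (_y, v(y)))/3 = C1 - y


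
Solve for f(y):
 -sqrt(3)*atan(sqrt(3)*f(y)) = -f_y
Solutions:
 Integral(1/atan(sqrt(3)*_y), (_y, f(y))) = C1 + sqrt(3)*y


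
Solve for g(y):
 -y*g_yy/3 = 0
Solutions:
 g(y) = C1 + C2*y


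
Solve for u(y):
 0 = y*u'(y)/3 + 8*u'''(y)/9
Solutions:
 u(y) = C1 + Integral(C2*airyai(-3^(1/3)*y/2) + C3*airybi(-3^(1/3)*y/2), y)


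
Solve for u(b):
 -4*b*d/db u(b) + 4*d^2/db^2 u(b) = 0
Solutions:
 u(b) = C1 + C2*erfi(sqrt(2)*b/2)


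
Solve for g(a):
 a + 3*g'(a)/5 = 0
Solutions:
 g(a) = C1 - 5*a^2/6
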